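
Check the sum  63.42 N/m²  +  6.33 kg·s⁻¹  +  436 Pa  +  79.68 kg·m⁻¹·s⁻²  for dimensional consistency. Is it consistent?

Dimensions:
  63.42 N/m²:  N·m⁻² = kg·m·s⁻²·m⁻² = kg·m⁻¹·s⁻²
  6.33 kg·s⁻¹:  kg·s⁻¹
  436 Pa:  Pa = N·m⁻² = kg·m⁻¹·s⁻²
  79.68 kg·m⁻¹·s⁻²:  kg·m⁻¹·s⁻²
The terms do not share a single dimension (kg·m⁻¹·s⁻² vs kg·s⁻¹).

No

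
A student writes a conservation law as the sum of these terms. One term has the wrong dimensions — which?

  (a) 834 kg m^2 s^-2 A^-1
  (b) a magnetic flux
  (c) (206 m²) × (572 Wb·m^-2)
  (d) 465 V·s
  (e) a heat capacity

(e)

Work out the base dimensions of each:
  (a) kg·m²·s⁻²·A⁻¹
  (b) [magnetic flux] = kg·m²·s⁻²·A⁻¹
  (c) [m²] · [kg·s⁻²·A⁻¹] = kg·m²·s⁻²·A⁻¹
  (d) V·s = J·C⁻¹·s = kg·m²·s⁻²·A⁻¹
  (e) [heat capacity] = kg·m²·s⁻²·K⁻¹
All reduce to kg·m²·s⁻²·A⁻¹ except (e), which is kg·m²·s⁻²·K⁻¹.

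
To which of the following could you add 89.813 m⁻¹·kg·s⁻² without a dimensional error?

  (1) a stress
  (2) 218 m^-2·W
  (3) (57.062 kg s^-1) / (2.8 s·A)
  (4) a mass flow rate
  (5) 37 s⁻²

Reference: kg·m⁻¹·s⁻².
Each option:
  (1) [stress] = kg·m⁻¹·s⁻²  ← same
  (2) W·m⁻² = J·s⁻¹·m⁻² = kg·s⁻³
  (3) [kg·s⁻¹] / [s·A] = kg·s⁻²·A⁻¹
  (4) [mass flow rate] = kg·s⁻¹
  (5) s⁻²
Only (1) matches kg·m⁻¹·s⁻².

(1)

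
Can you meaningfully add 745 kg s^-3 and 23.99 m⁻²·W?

Dimensions:
  745 kg s^-3:  kg·s⁻³
  23.99 m⁻²·W:  W·m⁻² = J·s⁻¹·m⁻² = kg·s⁻³
Both are kg·s⁻³, so they have the same dimensions and can be added.

Yes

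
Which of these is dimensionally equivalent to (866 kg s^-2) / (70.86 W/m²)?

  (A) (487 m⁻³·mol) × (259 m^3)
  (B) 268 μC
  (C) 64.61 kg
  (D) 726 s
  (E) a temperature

(D)

Reference: [kg·s⁻²] / [kg·s⁻³] = s.
Each option:
  (A) [m⁻³·mol] · [m³] = mol
  (B) C = s·A
  (C) kg
  (D) s  ← same
  (E) [temperature] = K
Only (D) matches s.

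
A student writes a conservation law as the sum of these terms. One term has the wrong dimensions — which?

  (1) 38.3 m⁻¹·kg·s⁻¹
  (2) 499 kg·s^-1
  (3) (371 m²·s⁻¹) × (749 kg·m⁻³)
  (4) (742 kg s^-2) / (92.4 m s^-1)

Dimensions:
  (1) kg·m⁻¹·s⁻¹
  (2) kg·s⁻¹
  (3) [m²·s⁻¹] · [kg·m⁻³] = kg·m⁻¹·s⁻¹
  (4) [kg·s⁻²] / [m·s⁻¹] = kg·m⁻¹·s⁻¹
All reduce to kg·m⁻¹·s⁻¹ except (2), which is kg·s⁻¹.

(2)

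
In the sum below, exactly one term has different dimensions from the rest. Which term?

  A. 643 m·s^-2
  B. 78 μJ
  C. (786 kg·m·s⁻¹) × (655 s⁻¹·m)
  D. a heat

A.

Expand each in SI base units:
  A. m·s⁻²
  B. J = N·m = kg·m²·s⁻²
  C. [kg·m·s⁻¹] · [m·s⁻¹] = kg·m²·s⁻²
  D. [heat] = kg·m²·s⁻²
All reduce to kg·m²·s⁻² except A., which is m·s⁻².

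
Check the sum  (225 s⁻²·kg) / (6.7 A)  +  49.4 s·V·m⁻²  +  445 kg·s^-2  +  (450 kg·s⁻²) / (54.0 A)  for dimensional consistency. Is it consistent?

Expand each in SI base units:
  (225 s⁻²·kg) / (6.7 A):  [kg·s⁻²] / [A] = kg·s⁻²·A⁻¹
  49.4 s·V·m⁻²:  V·s·m⁻² = J·C⁻¹·s·m⁻² = kg·s⁻²·A⁻¹
  445 kg·s^-2:  kg·s⁻²
  (450 kg·s⁻²) / (54.0 A):  [kg·s⁻²] / [A] = kg·s⁻²·A⁻¹
The terms do not share a single dimension (kg·s⁻² vs kg·s⁻²·A⁻¹).

No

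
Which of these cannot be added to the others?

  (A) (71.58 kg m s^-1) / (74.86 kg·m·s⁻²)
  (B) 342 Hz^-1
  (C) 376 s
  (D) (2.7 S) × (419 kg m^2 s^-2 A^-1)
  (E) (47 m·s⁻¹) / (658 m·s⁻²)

Expand each in SI base units:
  (A) [kg·m·s⁻¹] / [kg·m·s⁻²] = s
  (B) Hz⁻¹ = (s⁻¹)⁻¹ = s
  (C) s
  (D) [kg⁻¹·m⁻²·s³·A²] · [kg·m²·s⁻²·A⁻¹] = s·A
  (E) [m·s⁻¹] / [m·s⁻²] = s
All reduce to s except (D), which is s·A.

(D)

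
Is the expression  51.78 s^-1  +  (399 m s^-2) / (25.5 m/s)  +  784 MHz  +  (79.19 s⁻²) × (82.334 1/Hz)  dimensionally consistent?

Dimensions:
  51.78 s^-1:  s⁻¹
  (399 m s^-2) / (25.5 m/s):  [m·s⁻²] / [m·s⁻¹] = s⁻¹
  784 MHz:  Hz = s⁻¹
  (79.19 s⁻²) × (82.334 1/Hz):  [s⁻²] · [s] = s⁻¹
Every term reduces to s⁻¹.

Yes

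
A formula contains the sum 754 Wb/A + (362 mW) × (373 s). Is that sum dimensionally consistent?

In SI base units:
  754 Wb/A:  Wb·A⁻¹ = V·s·A⁻¹ = kg·m²·s⁻²·A⁻²
  (362 mW) × (373 s):  [kg·m²·s⁻³] · [s] = kg·m²·s⁻²
kg·m²·s⁻²·A⁻² ≠ kg·m²·s⁻², so they cannot be added.

No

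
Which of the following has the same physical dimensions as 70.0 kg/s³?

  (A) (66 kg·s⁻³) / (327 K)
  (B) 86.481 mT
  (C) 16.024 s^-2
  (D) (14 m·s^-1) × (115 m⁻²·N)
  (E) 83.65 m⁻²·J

Reference: kg·s⁻³.
Each option:
  (A) [kg·s⁻³] / [K] = kg·s⁻³·K⁻¹
  (B) T = Wb·m⁻² = kg·s⁻²·A⁻¹
  (C) s⁻²
  (D) [m·s⁻¹] · [kg·m⁻¹·s⁻²] = kg·s⁻³  ← same
  (E) J·m⁻² = N·m·m⁻² = kg·s⁻²
Only (D) matches kg·s⁻³.

(D)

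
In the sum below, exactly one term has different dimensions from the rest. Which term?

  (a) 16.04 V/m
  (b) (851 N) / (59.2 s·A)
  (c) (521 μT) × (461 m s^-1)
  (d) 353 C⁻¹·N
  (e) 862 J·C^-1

(e)

Work out the base dimensions of each:
  (a) V·m⁻¹ = J·C⁻¹·m⁻¹ = kg·m·s⁻³·A⁻¹
  (b) [kg·m·s⁻²] / [s·A] = kg·m·s⁻³·A⁻¹
  (c) [kg·s⁻²·A⁻¹] · [m·s⁻¹] = kg·m·s⁻³·A⁻¹
  (d) N·C⁻¹ = kg·m·s⁻²·(s·A)⁻¹ = kg·m·s⁻³·A⁻¹
  (e) J·C⁻¹ = N·m·(s·A)⁻¹ = kg·m²·s⁻³·A⁻¹
All reduce to kg·m·s⁻³·A⁻¹ except (e), which is kg·m²·s⁻³·A⁻¹.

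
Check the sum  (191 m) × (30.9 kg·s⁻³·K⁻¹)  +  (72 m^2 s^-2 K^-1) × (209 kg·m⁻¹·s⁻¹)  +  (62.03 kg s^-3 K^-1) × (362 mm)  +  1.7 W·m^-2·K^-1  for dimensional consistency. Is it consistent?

No

Dimensions:
  (191 m) × (30.9 kg·s⁻³·K⁻¹):  [m] · [kg·s⁻³·K⁻¹] = kg·m·s⁻³·K⁻¹
  (72 m^2 s^-2 K^-1) × (209 kg·m⁻¹·s⁻¹):  [m²·s⁻²·K⁻¹] · [kg·m⁻¹·s⁻¹] = kg·m·s⁻³·K⁻¹
  (62.03 kg s^-3 K^-1) × (362 mm):  [kg·s⁻³·K⁻¹] · [m] = kg·m·s⁻³·K⁻¹
  1.7 W·m^-2·K^-1:  W·m⁻²·K⁻¹ = J·s⁻¹·m⁻²·K⁻¹ = kg·s⁻³·K⁻¹
The terms do not share a single dimension (kg·m·s⁻³·K⁻¹ vs kg·s⁻³·K⁻¹).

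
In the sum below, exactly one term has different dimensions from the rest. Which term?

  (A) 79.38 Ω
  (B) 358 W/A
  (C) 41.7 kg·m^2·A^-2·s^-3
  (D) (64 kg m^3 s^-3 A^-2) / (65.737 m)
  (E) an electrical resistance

Reduce each to base SI dimensions:
  (A) Ω = V·A⁻¹ = kg·m²·s⁻³·A⁻²
  (B) W·A⁻¹ = J·s⁻¹·A⁻¹ = kg·m²·s⁻³·A⁻¹
  (C) kg·m²·s⁻³·A⁻²
  (D) [kg·m³·s⁻³·A⁻²] / [m] = kg·m²·s⁻³·A⁻²
  (E) [electrical resistance] = kg·m²·s⁻³·A⁻²
All reduce to kg·m²·s⁻³·A⁻² except (B), which is kg·m²·s⁻³·A⁻¹.

(B)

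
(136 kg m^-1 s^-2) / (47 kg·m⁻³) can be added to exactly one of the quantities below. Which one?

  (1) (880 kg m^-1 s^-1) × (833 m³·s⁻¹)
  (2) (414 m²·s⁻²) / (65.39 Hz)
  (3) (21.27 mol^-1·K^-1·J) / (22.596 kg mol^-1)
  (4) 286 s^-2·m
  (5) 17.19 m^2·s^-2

Reference: [kg·m⁻¹·s⁻²] / [kg·m⁻³] = m²·s⁻².
Each option:
  (1) [kg·m⁻¹·s⁻¹] · [m³·s⁻¹] = kg·m²·s⁻²
  (2) [m²·s⁻²] / [s⁻¹] = m²·s⁻¹
  (3) [kg·m²·s⁻²·K⁻¹·mol⁻¹] / [kg·mol⁻¹] = m²·s⁻²·K⁻¹
  (4) m·s⁻²
  (5) m²·s⁻²  ← same
Only (5) matches m²·s⁻².

(5)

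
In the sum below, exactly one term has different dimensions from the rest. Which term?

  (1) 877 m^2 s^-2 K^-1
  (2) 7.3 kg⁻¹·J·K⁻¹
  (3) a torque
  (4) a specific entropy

Work out the base dimensions of each:
  (1) m²·s⁻²·K⁻¹
  (2) J·kg⁻¹·K⁻¹ = N·m·kg⁻¹·K⁻¹ = m²·s⁻²·K⁻¹
  (3) [torque] = kg·m²·s⁻²
  (4) [specific entropy] = m²·s⁻²·K⁻¹
All reduce to m²·s⁻²·K⁻¹ except (3), which is kg·m²·s⁻².

(3)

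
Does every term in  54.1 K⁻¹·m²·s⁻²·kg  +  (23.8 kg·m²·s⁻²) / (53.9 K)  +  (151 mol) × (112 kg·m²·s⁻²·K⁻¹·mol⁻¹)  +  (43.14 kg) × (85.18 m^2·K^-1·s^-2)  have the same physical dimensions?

In SI base units:
  54.1 K⁻¹·m²·s⁻²·kg:  kg·m²·s⁻²·K⁻¹
  (23.8 kg·m²·s⁻²) / (53.9 K):  [kg·m²·s⁻²] / [K] = kg·m²·s⁻²·K⁻¹
  (151 mol) × (112 kg·m²·s⁻²·K⁻¹·mol⁻¹):  [mol] · [kg·m²·s⁻²·K⁻¹·mol⁻¹] = kg·m²·s⁻²·K⁻¹
  (43.14 kg) × (85.18 m^2·K^-1·s^-2):  [kg] · [m²·s⁻²·K⁻¹] = kg·m²·s⁻²·K⁻¹
Every term reduces to kg·m²·s⁻²·K⁻¹.

Yes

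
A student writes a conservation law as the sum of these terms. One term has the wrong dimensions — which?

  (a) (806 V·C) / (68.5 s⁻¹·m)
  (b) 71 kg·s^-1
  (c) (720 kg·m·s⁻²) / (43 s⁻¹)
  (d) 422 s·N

(b)

Reduce each to base SI dimensions:
  (a) [kg·m²·s⁻²] / [m·s⁻¹] = kg·m·s⁻¹
  (b) kg·s⁻¹
  (c) [kg·m·s⁻²] / [s⁻¹] = kg·m·s⁻¹
  (d) N·s = kg·m·s⁻²·s = kg·m·s⁻¹
All reduce to kg·m·s⁻¹ except (b), which is kg·s⁻¹.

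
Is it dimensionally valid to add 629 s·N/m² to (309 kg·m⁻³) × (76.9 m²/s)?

Yes

Work out the base dimensions of each:
  629 s·N/m²:  N·s·m⁻² = kg·m·s⁻²·s·m⁻² = kg·m⁻¹·s⁻¹
  (309 kg·m⁻³) × (76.9 m²/s):  [kg·m⁻³] · [m²·s⁻¹] = kg·m⁻¹·s⁻¹
Both are kg·m⁻¹·s⁻¹, so they have the same dimensions and can be added.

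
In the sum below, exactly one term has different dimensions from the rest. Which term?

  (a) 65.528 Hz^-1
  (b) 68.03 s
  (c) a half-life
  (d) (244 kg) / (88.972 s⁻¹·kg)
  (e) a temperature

(e)

Reduce each to base SI dimensions:
  (a) Hz⁻¹ = (s⁻¹)⁻¹ = s
  (b) s
  (c) [half-life] = s
  (d) [kg] / [kg·s⁻¹] = s
  (e) [temperature] = K
All reduce to s except (e), which is K.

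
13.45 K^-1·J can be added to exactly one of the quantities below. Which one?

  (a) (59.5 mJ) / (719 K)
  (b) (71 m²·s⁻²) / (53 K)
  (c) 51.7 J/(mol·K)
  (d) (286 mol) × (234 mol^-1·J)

Reference: J·K⁻¹ = N·m·K⁻¹ = kg·m²·s⁻²·K⁻¹.
Each option:
  (a) [kg·m²·s⁻²] / [K] = kg·m²·s⁻²·K⁻¹  ← same
  (b) [m²·s⁻²] / [K] = m²·s⁻²·K⁻¹
  (c) J·mol⁻¹·K⁻¹ = N·m·mol⁻¹·K⁻¹ = kg·m²·s⁻²·K⁻¹·mol⁻¹
  (d) [mol] · [kg·m²·s⁻²·mol⁻¹] = kg·m²·s⁻²
Only (a) matches kg·m²·s⁻²·K⁻¹.

(a)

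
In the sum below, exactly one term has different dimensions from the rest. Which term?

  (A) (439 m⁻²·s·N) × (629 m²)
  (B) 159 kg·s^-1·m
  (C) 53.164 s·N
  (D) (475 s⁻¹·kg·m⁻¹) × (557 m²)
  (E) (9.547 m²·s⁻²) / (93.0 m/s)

In SI base units:
  (A) [kg·m⁻¹·s⁻¹] · [m²] = kg·m·s⁻¹
  (B) kg·m·s⁻¹
  (C) N·s = kg·m·s⁻²·s = kg·m·s⁻¹
  (D) [kg·m⁻¹·s⁻¹] · [m²] = kg·m·s⁻¹
  (E) [m²·s⁻²] / [m·s⁻¹] = m·s⁻¹
All reduce to kg·m·s⁻¹ except (E), which is m·s⁻¹.

(E)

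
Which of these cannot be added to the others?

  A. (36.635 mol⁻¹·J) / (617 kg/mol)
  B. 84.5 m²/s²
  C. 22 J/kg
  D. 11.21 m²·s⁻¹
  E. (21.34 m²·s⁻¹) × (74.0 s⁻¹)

D.

Work out the base dimensions of each:
  A. [kg·m²·s⁻²·mol⁻¹] / [kg·mol⁻¹] = m²·s⁻²
  B. m²·s⁻²
  C. J·kg⁻¹ = N·m·kg⁻¹ = m²·s⁻²
  D. m²·s⁻¹
  E. [m²·s⁻¹] · [s⁻¹] = m²·s⁻²
All reduce to m²·s⁻² except D., which is m²·s⁻¹.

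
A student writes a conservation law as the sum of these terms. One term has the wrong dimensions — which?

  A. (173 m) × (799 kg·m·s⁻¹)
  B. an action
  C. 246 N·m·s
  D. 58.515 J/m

D.

Expand each in SI base units:
  A. [m] · [kg·m·s⁻¹] = kg·m²·s⁻¹
  B. [action] = kg·m²·s⁻¹
  C. N·m·s = kg·m·s⁻²·m·s = kg·m²·s⁻¹
  D. J·m⁻¹ = N·m·m⁻¹ = kg·m·s⁻²
All reduce to kg·m²·s⁻¹ except D., which is kg·m·s⁻².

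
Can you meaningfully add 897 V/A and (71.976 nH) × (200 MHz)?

Yes

Reduce each to base SI dimensions:
  897 V/A:  V·A⁻¹ = J·C⁻¹·A⁻¹ = kg·m²·s⁻³·A⁻²
  (71.976 nH) × (200 MHz):  [kg·m²·s⁻²·A⁻²] · [s⁻¹] = kg·m²·s⁻³·A⁻²
Both are kg·m²·s⁻³·A⁻², so they have the same dimensions and can be added.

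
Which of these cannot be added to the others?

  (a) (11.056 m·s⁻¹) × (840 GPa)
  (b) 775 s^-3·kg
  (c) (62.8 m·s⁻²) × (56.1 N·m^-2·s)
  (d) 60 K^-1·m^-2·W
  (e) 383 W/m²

Work out the base dimensions of each:
  (a) [m·s⁻¹] · [kg·m⁻¹·s⁻²] = kg·s⁻³
  (b) kg·s⁻³
  (c) [m·s⁻²] · [kg·m⁻¹·s⁻¹] = kg·s⁻³
  (d) W·m⁻²·K⁻¹ = J·s⁻¹·m⁻²·K⁻¹ = kg·s⁻³·K⁻¹
  (e) W·m⁻² = J·s⁻¹·m⁻² = kg·s⁻³
All reduce to kg·s⁻³ except (d), which is kg·s⁻³·K⁻¹.

(d)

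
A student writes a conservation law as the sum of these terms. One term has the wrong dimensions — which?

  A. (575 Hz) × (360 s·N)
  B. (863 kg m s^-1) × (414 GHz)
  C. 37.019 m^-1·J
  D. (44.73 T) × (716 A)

Reduce each to base SI dimensions:
  A. [s⁻¹] · [kg·m·s⁻¹] = kg·m·s⁻²
  B. [kg·m·s⁻¹] · [s⁻¹] = kg·m·s⁻²
  C. J·m⁻¹ = N·m·m⁻¹ = kg·m·s⁻²
  D. [kg·s⁻²·A⁻¹] · [A] = kg·s⁻²
All reduce to kg·m·s⁻² except D., which is kg·s⁻².

D.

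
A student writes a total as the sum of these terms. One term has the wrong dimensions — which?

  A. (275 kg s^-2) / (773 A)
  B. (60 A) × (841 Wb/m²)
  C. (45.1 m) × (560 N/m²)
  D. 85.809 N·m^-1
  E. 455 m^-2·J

A.

In SI base units:
  A. [kg·s⁻²] / [A] = kg·s⁻²·A⁻¹
  B. [A] · [kg·s⁻²·A⁻¹] = kg·s⁻²
  C. [m] · [kg·m⁻¹·s⁻²] = kg·s⁻²
  D. N·m⁻¹ = kg·m·s⁻²·m⁻¹ = kg·s⁻²
  E. J·m⁻² = N·m·m⁻² = kg·s⁻²
All reduce to kg·s⁻² except A., which is kg·s⁻²·A⁻¹.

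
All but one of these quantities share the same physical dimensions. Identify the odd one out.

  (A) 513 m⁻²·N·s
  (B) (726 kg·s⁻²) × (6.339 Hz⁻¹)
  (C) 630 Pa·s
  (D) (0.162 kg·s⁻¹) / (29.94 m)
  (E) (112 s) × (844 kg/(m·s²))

In SI base units:
  (A) N·s·m⁻² = kg·m·s⁻²·s·m⁻² = kg·m⁻¹·s⁻¹
  (B) [kg·s⁻²] · [s] = kg·s⁻¹
  (C) Pa·s = N·m⁻²·s = kg·m⁻¹·s⁻¹
  (D) [kg·s⁻¹] / [m] = kg·m⁻¹·s⁻¹
  (E) [s] · [kg·m⁻¹·s⁻²] = kg·m⁻¹·s⁻¹
All reduce to kg·m⁻¹·s⁻¹ except (B), which is kg·s⁻¹.

(B)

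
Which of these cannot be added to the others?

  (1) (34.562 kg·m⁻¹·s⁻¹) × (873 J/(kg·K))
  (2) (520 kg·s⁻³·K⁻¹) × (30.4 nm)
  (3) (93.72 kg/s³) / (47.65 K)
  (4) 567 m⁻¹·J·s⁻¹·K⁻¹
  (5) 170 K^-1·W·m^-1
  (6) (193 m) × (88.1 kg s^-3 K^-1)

(3)

Reduce each to base SI dimensions:
  (1) [kg·m⁻¹·s⁻¹] · [m²·s⁻²·K⁻¹] = kg·m·s⁻³·K⁻¹
  (2) [kg·s⁻³·K⁻¹] · [m] = kg·m·s⁻³·K⁻¹
  (3) [kg·s⁻³] / [K] = kg·s⁻³·K⁻¹
  (4) J·s⁻¹·m⁻¹·K⁻¹ = N·m·s⁻¹·m⁻¹·K⁻¹ = kg·m·s⁻³·K⁻¹
  (5) W·m⁻¹·K⁻¹ = J·s⁻¹·m⁻¹·K⁻¹ = kg·m·s⁻³·K⁻¹
  (6) [m] · [kg·s⁻³·K⁻¹] = kg·m·s⁻³·K⁻¹
All reduce to kg·m·s⁻³·K⁻¹ except (3), which is kg·s⁻³·K⁻¹.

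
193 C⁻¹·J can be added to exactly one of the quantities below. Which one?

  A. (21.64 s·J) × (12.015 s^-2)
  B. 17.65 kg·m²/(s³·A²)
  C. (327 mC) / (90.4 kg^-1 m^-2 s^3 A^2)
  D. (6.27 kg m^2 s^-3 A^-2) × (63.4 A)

Reference: J·C⁻¹ = N·m·(s·A)⁻¹ = kg·m²·s⁻³·A⁻¹.
Each option:
  A. [kg·m²·s⁻¹] · [s⁻²] = kg·m²·s⁻³
  B. kg·m²·s⁻³·A⁻²
  C. [s·A] / [kg⁻¹·m⁻²·s³·A²] = kg·m²·s⁻²·A⁻¹
  D. [kg·m²·s⁻³·A⁻²] · [A] = kg·m²·s⁻³·A⁻¹  ← same
Only D. matches kg·m²·s⁻³·A⁻¹.

D.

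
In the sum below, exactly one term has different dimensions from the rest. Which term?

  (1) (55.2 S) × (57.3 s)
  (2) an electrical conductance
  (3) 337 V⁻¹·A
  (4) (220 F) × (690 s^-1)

In SI base units:
  (1) [kg⁻¹·m⁻²·s³·A²] · [s] = kg⁻¹·m⁻²·s⁴·A²
  (2) [electrical conductance] = kg⁻¹·m⁻²·s³·A²
  (3) A·V⁻¹ = A·(J·C⁻¹)⁻¹ = kg⁻¹·m⁻²·s³·A²
  (4) [kg⁻¹·m⁻²·s⁴·A²] · [s⁻¹] = kg⁻¹·m⁻²·s³·A²
All reduce to kg⁻¹·m⁻²·s³·A² except (1), which is kg⁻¹·m⁻²·s⁴·A².

(1)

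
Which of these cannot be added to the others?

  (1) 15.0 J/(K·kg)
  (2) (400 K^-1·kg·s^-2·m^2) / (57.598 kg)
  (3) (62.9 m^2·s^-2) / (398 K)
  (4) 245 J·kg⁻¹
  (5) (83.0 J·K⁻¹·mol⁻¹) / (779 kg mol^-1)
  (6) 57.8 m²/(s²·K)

Reduce each to base SI dimensions:
  (1) J·kg⁻¹·K⁻¹ = N·m·kg⁻¹·K⁻¹ = m²·s⁻²·K⁻¹
  (2) [kg·m²·s⁻²·K⁻¹] / [kg] = m²·s⁻²·K⁻¹
  (3) [m²·s⁻²] / [K] = m²·s⁻²·K⁻¹
  (4) J·kg⁻¹ = N·m·kg⁻¹ = m²·s⁻²
  (5) [kg·m²·s⁻²·K⁻¹·mol⁻¹] / [kg·mol⁻¹] = m²·s⁻²·K⁻¹
  (6) m²·s⁻²·K⁻¹
All reduce to m²·s⁻²·K⁻¹ except (4), which is m²·s⁻².

(4)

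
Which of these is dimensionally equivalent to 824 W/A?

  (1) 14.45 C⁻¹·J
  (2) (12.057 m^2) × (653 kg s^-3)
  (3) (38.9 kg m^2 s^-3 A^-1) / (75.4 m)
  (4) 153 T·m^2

(1)

Reference: W·A⁻¹ = J·s⁻¹·A⁻¹ = kg·m²·s⁻³·A⁻¹.
Each option:
  (1) J·C⁻¹ = N·m·(s·A)⁻¹ = kg·m²·s⁻³·A⁻¹  ← same
  (2) [m²] · [kg·s⁻³] = kg·m²·s⁻³
  (3) [kg·m²·s⁻³·A⁻¹] / [m] = kg·m·s⁻³·A⁻¹
  (4) T·m² = Wb·m⁻²·m² = kg·m²·s⁻²·A⁻¹
Only (1) matches kg·m²·s⁻³·A⁻¹.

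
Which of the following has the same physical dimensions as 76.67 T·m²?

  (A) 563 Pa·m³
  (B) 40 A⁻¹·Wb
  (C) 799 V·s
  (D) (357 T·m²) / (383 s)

Reference: T·m² = Wb·m⁻²·m² = kg·m²·s⁻²·A⁻¹.
Each option:
  (A) Pa·m³ = N·m⁻²·m³ = kg·m²·s⁻²
  (B) Wb·A⁻¹ = V·s·A⁻¹ = kg·m²·s⁻²·A⁻²
  (C) V·s = J·C⁻¹·s = kg·m²·s⁻²·A⁻¹  ← same
  (D) [kg·m²·s⁻²·A⁻¹] / [s] = kg·m²·s⁻³·A⁻¹
Only (C) matches kg·m²·s⁻²·A⁻¹.

(C)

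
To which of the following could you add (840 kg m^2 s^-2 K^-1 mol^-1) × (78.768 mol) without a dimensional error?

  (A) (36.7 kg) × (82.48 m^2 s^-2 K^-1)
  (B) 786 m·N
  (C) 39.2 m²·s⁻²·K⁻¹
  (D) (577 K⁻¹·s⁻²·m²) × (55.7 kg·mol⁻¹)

Reference: [kg·m²·s⁻²·K⁻¹·mol⁻¹] · [mol] = kg·m²·s⁻²·K⁻¹.
Each option:
  (A) [kg] · [m²·s⁻²·K⁻¹] = kg·m²·s⁻²·K⁻¹  ← same
  (B) N·m = kg·m·s⁻²·m = kg·m²·s⁻²
  (C) m²·s⁻²·K⁻¹
  (D) [m²·s⁻²·K⁻¹] · [kg·mol⁻¹] = kg·m²·s⁻²·K⁻¹·mol⁻¹
Only (A) matches kg·m²·s⁻²·K⁻¹.

(A)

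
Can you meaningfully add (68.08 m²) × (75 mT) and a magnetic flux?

Yes

In SI base units:
  (68.08 m²) × (75 mT):  [m²] · [kg·s⁻²·A⁻¹] = kg·m²·s⁻²·A⁻¹
  a magnetic flux:  [magnetic flux] = kg·m²·s⁻²·A⁻¹
Both are kg·m²·s⁻²·A⁻¹, so they have the same dimensions and can be added.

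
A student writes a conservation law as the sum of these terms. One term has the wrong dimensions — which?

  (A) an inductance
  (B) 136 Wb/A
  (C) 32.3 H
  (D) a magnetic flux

Work out the base dimensions of each:
  (A) [inductance] = kg·m²·s⁻²·A⁻²
  (B) Wb·A⁻¹ = V·s·A⁻¹ = kg·m²·s⁻²·A⁻²
  (C) H = V·s·A⁻¹ = kg·m²·s⁻²·A⁻²
  (D) [magnetic flux] = kg·m²·s⁻²·A⁻¹
All reduce to kg·m²·s⁻²·A⁻² except (D), which is kg·m²·s⁻²·A⁻¹.

(D)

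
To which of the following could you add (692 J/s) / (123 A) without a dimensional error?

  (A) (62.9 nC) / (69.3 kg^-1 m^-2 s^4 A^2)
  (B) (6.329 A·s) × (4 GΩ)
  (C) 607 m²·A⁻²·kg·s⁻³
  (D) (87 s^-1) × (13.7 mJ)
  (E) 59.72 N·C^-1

(A)

Reference: [kg·m²·s⁻³] / [A] = kg·m²·s⁻³·A⁻¹.
Each option:
  (A) [s·A] / [kg⁻¹·m⁻²·s⁴·A²] = kg·m²·s⁻³·A⁻¹  ← same
  (B) [s·A] · [kg·m²·s⁻³·A⁻²] = kg·m²·s⁻²·A⁻¹
  (C) kg·m²·s⁻³·A⁻²
  (D) [s⁻¹] · [kg·m²·s⁻²] = kg·m²·s⁻³
  (E) N·C⁻¹ = kg·m·s⁻²·(s·A)⁻¹ = kg·m·s⁻³·A⁻¹
Only (A) matches kg·m²·s⁻³·A⁻¹.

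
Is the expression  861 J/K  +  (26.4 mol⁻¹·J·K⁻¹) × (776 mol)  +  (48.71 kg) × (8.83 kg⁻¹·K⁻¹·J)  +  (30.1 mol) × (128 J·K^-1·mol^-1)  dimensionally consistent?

Work out the base dimensions of each:
  861 J/K:  J·K⁻¹ = N·m·K⁻¹ = kg·m²·s⁻²·K⁻¹
  (26.4 mol⁻¹·J·K⁻¹) × (776 mol):  [kg·m²·s⁻²·K⁻¹·mol⁻¹] · [mol] = kg·m²·s⁻²·K⁻¹
  (48.71 kg) × (8.83 kg⁻¹·K⁻¹·J):  [kg] · [m²·s⁻²·K⁻¹] = kg·m²·s⁻²·K⁻¹
  (30.1 mol) × (128 J·K^-1·mol^-1):  [mol] · [kg·m²·s⁻²·K⁻¹·mol⁻¹] = kg·m²·s⁻²·K⁻¹
Every term reduces to kg·m²·s⁻²·K⁻¹.

Yes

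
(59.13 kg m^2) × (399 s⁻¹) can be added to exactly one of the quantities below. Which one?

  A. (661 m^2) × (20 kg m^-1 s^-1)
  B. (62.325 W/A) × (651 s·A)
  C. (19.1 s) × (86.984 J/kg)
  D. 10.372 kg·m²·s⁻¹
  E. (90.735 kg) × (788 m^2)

Reference: [kg·m²] · [s⁻¹] = kg·m²·s⁻¹.
Each option:
  A. [m²] · [kg·m⁻¹·s⁻¹] = kg·m·s⁻¹
  B. [kg·m²·s⁻³·A⁻¹] · [s·A] = kg·m²·s⁻²
  C. [s] · [m²·s⁻²] = m²·s⁻¹
  D. kg·m²·s⁻¹  ← same
  E. [kg] · [m²] = kg·m²
Only D. matches kg·m²·s⁻¹.

D.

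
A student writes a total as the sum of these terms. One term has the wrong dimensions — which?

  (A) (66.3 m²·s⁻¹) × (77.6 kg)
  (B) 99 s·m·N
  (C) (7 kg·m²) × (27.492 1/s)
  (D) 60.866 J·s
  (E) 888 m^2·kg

(E)

Work out the base dimensions of each:
  (A) [m²·s⁻¹] · [kg] = kg·m²·s⁻¹
  (B) N·m·s = kg·m·s⁻²·m·s = kg·m²·s⁻¹
  (C) [kg·m²] · [s⁻¹] = kg·m²·s⁻¹
  (D) J·s = N·m·s = kg·m²·s⁻¹
  (E) kg·m²
All reduce to kg·m²·s⁻¹ except (E), which is kg·m².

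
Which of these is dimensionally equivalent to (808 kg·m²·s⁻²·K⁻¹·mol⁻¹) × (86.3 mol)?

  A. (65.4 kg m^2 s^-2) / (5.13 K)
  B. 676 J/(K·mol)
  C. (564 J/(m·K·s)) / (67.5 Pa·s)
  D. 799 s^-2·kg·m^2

A.

Reference: [kg·m²·s⁻²·K⁻¹·mol⁻¹] · [mol] = kg·m²·s⁻²·K⁻¹.
Each option:
  A. [kg·m²·s⁻²] / [K] = kg·m²·s⁻²·K⁻¹  ← same
  B. J·mol⁻¹·K⁻¹ = N·m·mol⁻¹·K⁻¹ = kg·m²·s⁻²·K⁻¹·mol⁻¹
  C. [kg·m·s⁻³·K⁻¹] / [kg·m⁻¹·s⁻¹] = m²·s⁻²·K⁻¹
  D. kg·m²·s⁻²
Only A. matches kg·m²·s⁻²·K⁻¹.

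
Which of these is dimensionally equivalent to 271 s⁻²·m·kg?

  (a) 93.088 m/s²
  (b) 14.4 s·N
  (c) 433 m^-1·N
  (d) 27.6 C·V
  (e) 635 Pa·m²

Reference: kg·m·s⁻².
Each option:
  (a) m·s⁻²
  (b) N·s = kg·m·s⁻²·s = kg·m·s⁻¹
  (c) N·m⁻¹ = kg·m·s⁻²·m⁻¹ = kg·s⁻²
  (d) C·V = s·A·J·C⁻¹ = kg·m²·s⁻²
  (e) Pa·m² = N·m⁻²·m² = kg·m·s⁻²  ← same
Only (e) matches kg·m·s⁻².

(e)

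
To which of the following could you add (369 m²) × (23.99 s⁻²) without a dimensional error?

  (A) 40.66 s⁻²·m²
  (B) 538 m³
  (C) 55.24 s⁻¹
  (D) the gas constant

Reference: [m²] · [s⁻²] = m²·s⁻².
Each option:
  (A) m²·s⁻²  ← same
  (B) m³
  (C) s⁻¹
  (D) [gas constant] = kg·m²·s⁻²·K⁻¹·mol⁻¹
Only (A) matches m²·s⁻².

(A)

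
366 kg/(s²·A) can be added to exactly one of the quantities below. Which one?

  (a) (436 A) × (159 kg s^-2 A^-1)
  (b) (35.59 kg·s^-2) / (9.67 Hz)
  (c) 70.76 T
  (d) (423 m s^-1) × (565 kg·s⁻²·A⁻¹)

Reference: kg·s⁻²·A⁻¹.
Each option:
  (a) [A] · [kg·s⁻²·A⁻¹] = kg·s⁻²
  (b) [kg·s⁻²] / [s⁻¹] = kg·s⁻¹
  (c) T = Wb·m⁻² = kg·s⁻²·A⁻¹  ← same
  (d) [m·s⁻¹] · [kg·s⁻²·A⁻¹] = kg·m·s⁻³·A⁻¹
Only (c) matches kg·s⁻²·A⁻¹.

(c)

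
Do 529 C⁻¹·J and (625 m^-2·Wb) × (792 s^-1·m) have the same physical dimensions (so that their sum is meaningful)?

No

Work out the base dimensions of each:
  529 C⁻¹·J:  J·C⁻¹ = N·m·(s·A)⁻¹ = kg·m²·s⁻³·A⁻¹
  (625 m^-2·Wb) × (792 s^-1·m):  [kg·s⁻²·A⁻¹] · [m·s⁻¹] = kg·m·s⁻³·A⁻¹
kg·m²·s⁻³·A⁻¹ ≠ kg·m·s⁻³·A⁻¹, so they cannot be added.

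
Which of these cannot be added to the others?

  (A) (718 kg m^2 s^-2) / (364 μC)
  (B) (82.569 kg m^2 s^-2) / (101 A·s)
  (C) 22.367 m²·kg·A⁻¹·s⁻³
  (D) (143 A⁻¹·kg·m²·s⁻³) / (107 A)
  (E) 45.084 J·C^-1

(D)

Reduce each to base SI dimensions:
  (A) [kg·m²·s⁻²] / [s·A] = kg·m²·s⁻³·A⁻¹
  (B) [kg·m²·s⁻²] / [s·A] = kg·m²·s⁻³·A⁻¹
  (C) kg·m²·s⁻³·A⁻¹
  (D) [kg·m²·s⁻³·A⁻¹] / [A] = kg·m²·s⁻³·A⁻²
  (E) J·C⁻¹ = N·m·(s·A)⁻¹ = kg·m²·s⁻³·A⁻¹
All reduce to kg·m²·s⁻³·A⁻¹ except (D), which is kg·m²·s⁻³·A⁻².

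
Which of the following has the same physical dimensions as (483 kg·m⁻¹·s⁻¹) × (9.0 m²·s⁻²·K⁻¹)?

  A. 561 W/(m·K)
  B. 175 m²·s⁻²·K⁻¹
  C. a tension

Reference: [kg·m⁻¹·s⁻¹] · [m²·s⁻²·K⁻¹] = kg·m·s⁻³·K⁻¹.
Each option:
  A. W·m⁻¹·K⁻¹ = J·s⁻¹·m⁻¹·K⁻¹ = kg·m·s⁻³·K⁻¹  ← same
  B. m²·s⁻²·K⁻¹
  C. [tension] = kg·m·s⁻²
Only A. matches kg·m·s⁻³·K⁻¹.

A.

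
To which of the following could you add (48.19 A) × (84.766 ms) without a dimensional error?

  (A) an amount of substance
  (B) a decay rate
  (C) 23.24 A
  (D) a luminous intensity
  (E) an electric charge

(E)

Reference: [A] · [s] = s·A.
Each option:
  (A) [amount of substance] = mol
  (B) [decay rate] = s⁻¹
  (C) A
  (D) [luminous intensity] = cd
  (E) [electric charge] = s·A  ← same
Only (E) matches s·A.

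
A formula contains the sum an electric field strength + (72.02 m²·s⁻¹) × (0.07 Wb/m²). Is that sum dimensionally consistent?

No

Reduce each to base SI dimensions:
  an electric field strength:  [electric field strength] = kg·m·s⁻³·A⁻¹
  (72.02 m²·s⁻¹) × (0.07 Wb/m²):  [m²·s⁻¹] · [kg·s⁻²·A⁻¹] = kg·m²·s⁻³·A⁻¹
kg·m·s⁻³·A⁻¹ ≠ kg·m²·s⁻³·A⁻¹, so they cannot be added.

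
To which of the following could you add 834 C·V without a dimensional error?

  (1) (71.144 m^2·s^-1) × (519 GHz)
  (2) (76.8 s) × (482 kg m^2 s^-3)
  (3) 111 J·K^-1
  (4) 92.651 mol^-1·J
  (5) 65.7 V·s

Reference: C·V = s·A·J·C⁻¹ = kg·m²·s⁻².
Each option:
  (1) [m²·s⁻¹] · [s⁻¹] = m²·s⁻²
  (2) [s] · [kg·m²·s⁻³] = kg·m²·s⁻²  ← same
  (3) J·K⁻¹ = N·m·K⁻¹ = kg·m²·s⁻²·K⁻¹
  (4) J·mol⁻¹ = N·m·mol⁻¹ = kg·m²·s⁻²·mol⁻¹
  (5) V·s = J·C⁻¹·s = kg·m²·s⁻²·A⁻¹
Only (2) matches kg·m²·s⁻².

(2)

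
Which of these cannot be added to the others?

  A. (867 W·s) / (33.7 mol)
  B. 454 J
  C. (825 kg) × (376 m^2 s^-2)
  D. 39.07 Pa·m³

A.

Dimensions:
  A. [kg·m²·s⁻²] / [mol] = kg·m²·s⁻²·mol⁻¹
  B. J = N·m = kg·m²·s⁻²
  C. [kg] · [m²·s⁻²] = kg·m²·s⁻²
  D. Pa·m³ = N·m⁻²·m³ = kg·m²·s⁻²
All reduce to kg·m²·s⁻² except A., which is kg·m²·s⁻²·mol⁻¹.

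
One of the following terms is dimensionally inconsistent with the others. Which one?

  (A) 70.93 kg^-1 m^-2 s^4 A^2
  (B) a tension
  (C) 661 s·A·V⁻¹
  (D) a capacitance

In SI base units:
  (A) kg⁻¹·m⁻²·s⁴·A²
  (B) [tension] = kg·m·s⁻²
  (C) A·s·V⁻¹ = A·s·(J·C⁻¹)⁻¹ = kg⁻¹·m⁻²·s⁴·A²
  (D) [capacitance] = kg⁻¹·m⁻²·s⁴·A²
All reduce to kg⁻¹·m⁻²·s⁴·A² except (B), which is kg·m·s⁻².

(B)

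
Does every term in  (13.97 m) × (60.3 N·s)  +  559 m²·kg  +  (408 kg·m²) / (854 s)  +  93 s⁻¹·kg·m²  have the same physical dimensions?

Expand each in SI base units:
  (13.97 m) × (60.3 N·s):  [m] · [kg·m·s⁻¹] = kg·m²·s⁻¹
  559 m²·kg:  kg·m²
  (408 kg·m²) / (854 s):  [kg·m²] / [s] = kg·m²·s⁻¹
  93 s⁻¹·kg·m²:  kg·m²·s⁻¹
The terms do not share a single dimension (kg·m² vs kg·m²·s⁻¹).

No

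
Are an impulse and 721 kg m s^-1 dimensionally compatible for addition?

Reduce each to base SI dimensions:
  an impulse:  [impulse] = kg·m·s⁻¹
  721 kg m s^-1:  kg·m·s⁻¹
Both are kg·m·s⁻¹, so they have the same dimensions and can be added.

Yes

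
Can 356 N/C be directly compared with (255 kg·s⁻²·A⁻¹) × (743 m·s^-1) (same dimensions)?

Yes

Work out the base dimensions of each:
  356 N/C:  N·C⁻¹ = kg·m·s⁻²·(s·A)⁻¹ = kg·m·s⁻³·A⁻¹
  (255 kg·s⁻²·A⁻¹) × (743 m·s^-1):  [kg·s⁻²·A⁻¹] · [m·s⁻¹] = kg·m·s⁻³·A⁻¹
Both are kg·m·s⁻³·A⁻¹, so they have the same dimensions and can be added.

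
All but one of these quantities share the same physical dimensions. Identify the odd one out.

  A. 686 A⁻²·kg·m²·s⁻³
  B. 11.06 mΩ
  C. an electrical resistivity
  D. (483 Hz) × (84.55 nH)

Work out the base dimensions of each:
  A. kg·m²·s⁻³·A⁻²
  B. Ω = V·A⁻¹ = kg·m²·s⁻³·A⁻²
  C. [electrical resistivity] = kg·m³·s⁻³·A⁻²
  D. [s⁻¹] · [kg·m²·s⁻²·A⁻²] = kg·m²·s⁻³·A⁻²
All reduce to kg·m²·s⁻³·A⁻² except C., which is kg·m³·s⁻³·A⁻².

C.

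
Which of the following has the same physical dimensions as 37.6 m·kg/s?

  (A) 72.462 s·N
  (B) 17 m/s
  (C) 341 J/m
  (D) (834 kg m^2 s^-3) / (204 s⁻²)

(A)

Reference: kg·m·s⁻¹.
Each option:
  (A) N·s = kg·m·s⁻²·s = kg·m·s⁻¹  ← same
  (B) m·s⁻¹
  (C) J·m⁻¹ = N·m·m⁻¹ = kg·m·s⁻²
  (D) [kg·m²·s⁻³] / [s⁻²] = kg·m²·s⁻¹
Only (A) matches kg·m·s⁻¹.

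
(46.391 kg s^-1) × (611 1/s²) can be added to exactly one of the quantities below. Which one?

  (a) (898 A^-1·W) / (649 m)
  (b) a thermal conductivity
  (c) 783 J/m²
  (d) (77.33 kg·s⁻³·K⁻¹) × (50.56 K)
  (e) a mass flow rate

(d)

Reference: [kg·s⁻¹] · [s⁻²] = kg·s⁻³.
Each option:
  (a) [kg·m²·s⁻³·A⁻¹] / [m] = kg·m·s⁻³·A⁻¹
  (b) [thermal conductivity] = kg·m·s⁻³·K⁻¹
  (c) J·m⁻² = N·m·m⁻² = kg·s⁻²
  (d) [kg·s⁻³·K⁻¹] · [K] = kg·s⁻³  ← same
  (e) [mass flow rate] = kg·s⁻¹
Only (d) matches kg·s⁻³.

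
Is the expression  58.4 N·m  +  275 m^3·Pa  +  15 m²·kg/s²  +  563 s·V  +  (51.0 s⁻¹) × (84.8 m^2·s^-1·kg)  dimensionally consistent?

No

Reduce each to base SI dimensions:
  58.4 N·m:  N·m = kg·m·s⁻²·m = kg·m²·s⁻²
  275 m^3·Pa:  Pa·m³ = N·m⁻²·m³ = kg·m²·s⁻²
  15 m²·kg/s²:  kg·m²·s⁻²
  563 s·V:  V·s = J·C⁻¹·s = kg·m²·s⁻²·A⁻¹
  (51.0 s⁻¹) × (84.8 m^2·s^-1·kg):  [s⁻¹] · [kg·m²·s⁻¹] = kg·m²·s⁻²
The terms do not share a single dimension (kg·m²·s⁻² vs kg·m²·s⁻²·A⁻¹).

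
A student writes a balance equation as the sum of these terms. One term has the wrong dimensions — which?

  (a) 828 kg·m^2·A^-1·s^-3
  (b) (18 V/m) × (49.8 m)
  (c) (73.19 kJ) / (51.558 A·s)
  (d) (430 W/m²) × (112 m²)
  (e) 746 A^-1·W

In SI base units:
  (a) kg·m²·s⁻³·A⁻¹
  (b) [kg·m·s⁻³·A⁻¹] · [m] = kg·m²·s⁻³·A⁻¹
  (c) [kg·m²·s⁻²] / [s·A] = kg·m²·s⁻³·A⁻¹
  (d) [kg·s⁻³] · [m²] = kg·m²·s⁻³
  (e) W·A⁻¹ = J·s⁻¹·A⁻¹ = kg·m²·s⁻³·A⁻¹
All reduce to kg·m²·s⁻³·A⁻¹ except (d), which is kg·m²·s⁻³.

(d)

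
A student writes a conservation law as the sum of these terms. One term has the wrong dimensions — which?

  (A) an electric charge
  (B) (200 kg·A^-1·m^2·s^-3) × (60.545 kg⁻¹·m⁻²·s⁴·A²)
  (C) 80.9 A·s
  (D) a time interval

Reduce each to base SI dimensions:
  (A) [electric charge] = s·A
  (B) [kg·m²·s⁻³·A⁻¹] · [kg⁻¹·m⁻²·s⁴·A²] = s·A
  (C) A·s = s·A
  (D) [time interval] = s
All reduce to s·A except (D), which is s.

(D)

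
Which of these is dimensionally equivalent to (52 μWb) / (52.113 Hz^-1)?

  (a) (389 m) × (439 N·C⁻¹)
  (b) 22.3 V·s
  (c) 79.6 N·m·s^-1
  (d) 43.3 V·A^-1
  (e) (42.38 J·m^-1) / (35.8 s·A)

Reference: [kg·m²·s⁻²·A⁻¹] / [s] = kg·m²·s⁻³·A⁻¹.
Each option:
  (a) [m] · [kg·m·s⁻³·A⁻¹] = kg·m²·s⁻³·A⁻¹  ← same
  (b) V·s = J·C⁻¹·s = kg·m²·s⁻²·A⁻¹
  (c) N·m·s⁻¹ = kg·m·s⁻²·m·s⁻¹ = kg·m²·s⁻³
  (d) V·A⁻¹ = J·C⁻¹·A⁻¹ = kg·m²·s⁻³·A⁻²
  (e) [kg·m·s⁻²] / [s·A] = kg·m·s⁻³·A⁻¹
Only (a) matches kg·m²·s⁻³·A⁻¹.

(a)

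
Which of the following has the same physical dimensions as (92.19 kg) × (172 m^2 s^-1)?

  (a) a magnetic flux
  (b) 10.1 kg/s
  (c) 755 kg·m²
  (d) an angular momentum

(d)

Reference: [kg] · [m²·s⁻¹] = kg·m²·s⁻¹.
Each option:
  (a) [magnetic flux] = kg·m²·s⁻²·A⁻¹
  (b) kg·s⁻¹
  (c) kg·m²
  (d) [angular momentum] = kg·m²·s⁻¹  ← same
Only (d) matches kg·m²·s⁻¹.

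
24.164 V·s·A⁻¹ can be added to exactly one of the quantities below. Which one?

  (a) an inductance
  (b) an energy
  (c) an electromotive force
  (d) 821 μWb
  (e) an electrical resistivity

Reference: V·s·A⁻¹ = J·C⁻¹·s·A⁻¹ = kg·m²·s⁻²·A⁻².
Each option:
  (a) [inductance] = kg·m²·s⁻²·A⁻²  ← same
  (b) [energy] = kg·m²·s⁻²
  (c) [electromotive force] = kg·m²·s⁻³·A⁻¹
  (d) Wb = V·s = kg·m²·s⁻²·A⁻¹
  (e) [electrical resistivity] = kg·m³·s⁻³·A⁻²
Only (a) matches kg·m²·s⁻²·A⁻².

(a)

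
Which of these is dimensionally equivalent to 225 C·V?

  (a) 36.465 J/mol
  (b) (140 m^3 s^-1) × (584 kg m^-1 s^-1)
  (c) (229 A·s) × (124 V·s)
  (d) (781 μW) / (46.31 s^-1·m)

Reference: C·V = s·A·J·C⁻¹ = kg·m²·s⁻².
Each option:
  (a) J·mol⁻¹ = N·m·mol⁻¹ = kg·m²·s⁻²·mol⁻¹
  (b) [m³·s⁻¹] · [kg·m⁻¹·s⁻¹] = kg·m²·s⁻²  ← same
  (c) [s·A] · [kg·m²·s⁻²·A⁻¹] = kg·m²·s⁻¹
  (d) [kg·m²·s⁻³] / [m·s⁻¹] = kg·m·s⁻²
Only (b) matches kg·m²·s⁻².

(b)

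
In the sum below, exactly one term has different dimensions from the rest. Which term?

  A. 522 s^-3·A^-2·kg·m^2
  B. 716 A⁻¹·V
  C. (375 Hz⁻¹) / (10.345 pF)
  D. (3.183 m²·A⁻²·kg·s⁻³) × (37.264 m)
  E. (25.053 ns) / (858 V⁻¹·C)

D.

Work out the base dimensions of each:
  A. kg·m²·s⁻³·A⁻²
  B. V·A⁻¹ = J·C⁻¹·A⁻¹ = kg·m²·s⁻³·A⁻²
  C. [s] / [kg⁻¹·m⁻²·s⁴·A²] = kg·m²·s⁻³·A⁻²
  D. [kg·m²·s⁻³·A⁻²] · [m] = kg·m³·s⁻³·A⁻²
  E. [s] / [kg⁻¹·m⁻²·s⁴·A²] = kg·m²·s⁻³·A⁻²
All reduce to kg·m²·s⁻³·A⁻² except D., which is kg·m³·s⁻³·A⁻².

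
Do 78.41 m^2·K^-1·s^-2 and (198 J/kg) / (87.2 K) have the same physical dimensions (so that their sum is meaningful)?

Yes

In SI base units:
  78.41 m^2·K^-1·s^-2:  m²·s⁻²·K⁻¹
  (198 J/kg) / (87.2 K):  [m²·s⁻²] / [K] = m²·s⁻²·K⁻¹
Both are m²·s⁻²·K⁻¹, so they have the same dimensions and can be added.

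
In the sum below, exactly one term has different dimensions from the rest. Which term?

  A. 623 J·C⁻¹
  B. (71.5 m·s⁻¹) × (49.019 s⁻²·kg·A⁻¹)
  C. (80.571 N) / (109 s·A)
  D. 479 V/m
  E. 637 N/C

A.

Work out the base dimensions of each:
  A. J·C⁻¹ = N·m·(s·A)⁻¹ = kg·m²·s⁻³·A⁻¹
  B. [m·s⁻¹] · [kg·s⁻²·A⁻¹] = kg·m·s⁻³·A⁻¹
  C. [kg·m·s⁻²] / [s·A] = kg·m·s⁻³·A⁻¹
  D. V·m⁻¹ = J·C⁻¹·m⁻¹ = kg·m·s⁻³·A⁻¹
  E. N·C⁻¹ = kg·m·s⁻²·(s·A)⁻¹ = kg·m·s⁻³·A⁻¹
All reduce to kg·m·s⁻³·A⁻¹ except A., which is kg·m²·s⁻³·A⁻¹.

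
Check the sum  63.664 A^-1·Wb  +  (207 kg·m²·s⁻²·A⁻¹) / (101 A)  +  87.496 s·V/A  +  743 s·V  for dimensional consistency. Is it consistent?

Work out the base dimensions of each:
  63.664 A^-1·Wb:  Wb·A⁻¹ = V·s·A⁻¹ = kg·m²·s⁻²·A⁻²
  (207 kg·m²·s⁻²·A⁻¹) / (101 A):  [kg·m²·s⁻²·A⁻¹] / [A] = kg·m²·s⁻²·A⁻²
  87.496 s·V/A:  V·s·A⁻¹ = J·C⁻¹·s·A⁻¹ = kg·m²·s⁻²·A⁻²
  743 s·V:  V·s = J·C⁻¹·s = kg·m²·s⁻²·A⁻¹
The terms do not share a single dimension (kg·m²·s⁻²·A⁻² vs kg·m²·s⁻²·A⁻¹).

No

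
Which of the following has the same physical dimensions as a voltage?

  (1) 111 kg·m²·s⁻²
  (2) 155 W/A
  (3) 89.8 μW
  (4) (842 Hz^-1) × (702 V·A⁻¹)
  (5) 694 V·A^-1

Reference: [voltage] = kg·m²·s⁻³·A⁻¹.
Each option:
  (1) kg·m²·s⁻²
  (2) W·A⁻¹ = J·s⁻¹·A⁻¹ = kg·m²·s⁻³·A⁻¹  ← same
  (3) W = J·s⁻¹ = kg·m²·s⁻³
  (4) [s] · [kg·m²·s⁻³·A⁻²] = kg·m²·s⁻²·A⁻²
  (5) V·A⁻¹ = J·C⁻¹·A⁻¹ = kg·m²·s⁻³·A⁻²
Only (2) matches kg·m²·s⁻³·A⁻¹.

(2)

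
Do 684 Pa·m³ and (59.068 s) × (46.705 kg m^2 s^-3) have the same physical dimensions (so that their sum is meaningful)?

Expand each in SI base units:
  684 Pa·m³:  Pa·m³ = N·m⁻²·m³ = kg·m²·s⁻²
  (59.068 s) × (46.705 kg m^2 s^-3):  [s] · [kg·m²·s⁻³] = kg·m²·s⁻²
Both are kg·m²·s⁻², so they have the same dimensions and can be added.

Yes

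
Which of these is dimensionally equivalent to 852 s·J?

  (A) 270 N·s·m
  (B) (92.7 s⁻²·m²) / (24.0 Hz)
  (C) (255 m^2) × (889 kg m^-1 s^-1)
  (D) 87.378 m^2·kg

(A)

Reference: J·s = N·m·s = kg·m²·s⁻¹.
Each option:
  (A) N·m·s = kg·m·s⁻²·m·s = kg·m²·s⁻¹  ← same
  (B) [m²·s⁻²] / [s⁻¹] = m²·s⁻¹
  (C) [m²] · [kg·m⁻¹·s⁻¹] = kg·m·s⁻¹
  (D) kg·m²
Only (A) matches kg·m²·s⁻¹.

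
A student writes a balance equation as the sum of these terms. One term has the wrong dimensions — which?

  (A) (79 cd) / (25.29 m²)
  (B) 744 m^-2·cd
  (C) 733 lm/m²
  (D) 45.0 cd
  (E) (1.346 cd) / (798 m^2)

(D)

Dimensions:
  (A) [cd] / [m²] = m⁻²·cd
  (B) cd·m⁻² = m⁻²·cd
  (C) lm·m⁻² = cd·m⁻² = m⁻²·cd
  (D) cd
  (E) [cd] / [m²] = m⁻²·cd
All reduce to m⁻²·cd except (D), which is cd.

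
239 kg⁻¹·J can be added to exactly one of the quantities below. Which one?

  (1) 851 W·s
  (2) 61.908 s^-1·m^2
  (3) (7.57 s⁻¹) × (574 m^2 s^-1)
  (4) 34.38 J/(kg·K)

(3)

Reference: J·kg⁻¹ = N·m·kg⁻¹ = m²·s⁻².
Each option:
  (1) W·s = J·s⁻¹·s = kg·m²·s⁻²
  (2) m²·s⁻¹
  (3) [s⁻¹] · [m²·s⁻¹] = m²·s⁻²  ← same
  (4) J·kg⁻¹·K⁻¹ = N·m·kg⁻¹·K⁻¹ = m²·s⁻²·K⁻¹
Only (3) matches m²·s⁻².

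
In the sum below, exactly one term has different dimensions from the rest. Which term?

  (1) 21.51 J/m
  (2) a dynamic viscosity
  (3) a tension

Reduce each to base SI dimensions:
  (1) J·m⁻¹ = N·m·m⁻¹ = kg·m·s⁻²
  (2) [dynamic viscosity] = kg·m⁻¹·s⁻¹
  (3) [tension] = kg·m·s⁻²
All reduce to kg·m·s⁻² except (2), which is kg·m⁻¹·s⁻¹.

(2)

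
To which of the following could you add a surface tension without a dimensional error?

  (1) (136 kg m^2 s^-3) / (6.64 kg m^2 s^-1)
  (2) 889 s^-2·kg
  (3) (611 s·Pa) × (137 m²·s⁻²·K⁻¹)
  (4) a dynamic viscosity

(2)

Reference: [surface tension] = kg·s⁻².
Each option:
  (1) [kg·m²·s⁻³] / [kg·m²·s⁻¹] = s⁻²
  (2) kg·s⁻²  ← same
  (3) [kg·m⁻¹·s⁻¹] · [m²·s⁻²·K⁻¹] = kg·m·s⁻³·K⁻¹
  (4) [dynamic viscosity] = kg·m⁻¹·s⁻¹
Only (2) matches kg·s⁻².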